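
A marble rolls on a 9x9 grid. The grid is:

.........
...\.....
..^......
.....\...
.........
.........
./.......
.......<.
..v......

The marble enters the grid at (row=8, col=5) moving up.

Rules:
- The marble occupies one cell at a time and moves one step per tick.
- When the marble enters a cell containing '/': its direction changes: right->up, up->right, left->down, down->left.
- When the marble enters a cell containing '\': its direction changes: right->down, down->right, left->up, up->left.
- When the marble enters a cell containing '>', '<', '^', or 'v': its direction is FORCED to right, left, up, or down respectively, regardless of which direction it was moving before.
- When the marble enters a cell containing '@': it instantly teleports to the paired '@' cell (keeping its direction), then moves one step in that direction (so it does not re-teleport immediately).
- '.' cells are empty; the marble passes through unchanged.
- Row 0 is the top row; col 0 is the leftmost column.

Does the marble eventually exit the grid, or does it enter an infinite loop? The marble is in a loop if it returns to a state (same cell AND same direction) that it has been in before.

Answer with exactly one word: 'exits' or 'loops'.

Answer: exits

Derivation:
Step 1: enter (8,5), '.' pass, move up to (7,5)
Step 2: enter (7,5), '.' pass, move up to (6,5)
Step 3: enter (6,5), '.' pass, move up to (5,5)
Step 4: enter (5,5), '.' pass, move up to (4,5)
Step 5: enter (4,5), '.' pass, move up to (3,5)
Step 6: enter (3,5), '\' deflects up->left, move left to (3,4)
Step 7: enter (3,4), '.' pass, move left to (3,3)
Step 8: enter (3,3), '.' pass, move left to (3,2)
Step 9: enter (3,2), '.' pass, move left to (3,1)
Step 10: enter (3,1), '.' pass, move left to (3,0)
Step 11: enter (3,0), '.' pass, move left to (3,-1)
Step 12: at (3,-1) — EXIT via left edge, pos 3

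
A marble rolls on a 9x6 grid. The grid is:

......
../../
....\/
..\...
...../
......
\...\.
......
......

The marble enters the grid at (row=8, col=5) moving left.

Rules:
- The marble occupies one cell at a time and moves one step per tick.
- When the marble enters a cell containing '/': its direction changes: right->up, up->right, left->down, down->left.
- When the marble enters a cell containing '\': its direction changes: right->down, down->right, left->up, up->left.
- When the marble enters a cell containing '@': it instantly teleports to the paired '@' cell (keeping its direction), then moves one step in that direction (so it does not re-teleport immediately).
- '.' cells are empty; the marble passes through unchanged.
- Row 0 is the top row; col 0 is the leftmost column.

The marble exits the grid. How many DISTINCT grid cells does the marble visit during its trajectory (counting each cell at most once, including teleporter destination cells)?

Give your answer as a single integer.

Step 1: enter (8,5), '.' pass, move left to (8,4)
Step 2: enter (8,4), '.' pass, move left to (8,3)
Step 3: enter (8,3), '.' pass, move left to (8,2)
Step 4: enter (8,2), '.' pass, move left to (8,1)
Step 5: enter (8,1), '.' pass, move left to (8,0)
Step 6: enter (8,0), '.' pass, move left to (8,-1)
Step 7: at (8,-1) — EXIT via left edge, pos 8
Distinct cells visited: 6 (path length 6)

Answer: 6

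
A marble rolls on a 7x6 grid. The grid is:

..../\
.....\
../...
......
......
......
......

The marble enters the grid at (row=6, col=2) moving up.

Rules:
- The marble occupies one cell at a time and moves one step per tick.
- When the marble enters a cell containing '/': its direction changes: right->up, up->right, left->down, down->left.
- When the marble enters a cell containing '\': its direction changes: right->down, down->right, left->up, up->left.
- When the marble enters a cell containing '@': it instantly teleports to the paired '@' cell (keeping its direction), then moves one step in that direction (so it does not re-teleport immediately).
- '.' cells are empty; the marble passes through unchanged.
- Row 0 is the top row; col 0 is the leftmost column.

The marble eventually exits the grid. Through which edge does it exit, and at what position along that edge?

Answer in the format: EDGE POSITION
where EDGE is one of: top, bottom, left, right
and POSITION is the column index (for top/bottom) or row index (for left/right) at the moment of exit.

Step 1: enter (6,2), '.' pass, move up to (5,2)
Step 2: enter (5,2), '.' pass, move up to (4,2)
Step 3: enter (4,2), '.' pass, move up to (3,2)
Step 4: enter (3,2), '.' pass, move up to (2,2)
Step 5: enter (2,2), '/' deflects up->right, move right to (2,3)
Step 6: enter (2,3), '.' pass, move right to (2,4)
Step 7: enter (2,4), '.' pass, move right to (2,5)
Step 8: enter (2,5), '.' pass, move right to (2,6)
Step 9: at (2,6) — EXIT via right edge, pos 2

Answer: right 2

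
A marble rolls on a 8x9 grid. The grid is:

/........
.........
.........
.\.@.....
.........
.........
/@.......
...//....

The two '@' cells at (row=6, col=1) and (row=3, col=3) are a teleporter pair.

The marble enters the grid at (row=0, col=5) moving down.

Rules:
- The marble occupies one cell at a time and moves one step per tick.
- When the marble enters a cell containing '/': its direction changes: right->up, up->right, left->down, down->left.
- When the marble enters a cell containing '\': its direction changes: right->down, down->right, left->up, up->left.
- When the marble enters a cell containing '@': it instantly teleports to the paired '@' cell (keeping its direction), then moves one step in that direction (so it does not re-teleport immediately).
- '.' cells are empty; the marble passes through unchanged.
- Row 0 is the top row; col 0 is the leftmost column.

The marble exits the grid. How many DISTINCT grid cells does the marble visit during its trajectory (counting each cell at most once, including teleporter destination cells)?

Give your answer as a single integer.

Answer: 8

Derivation:
Step 1: enter (0,5), '.' pass, move down to (1,5)
Step 2: enter (1,5), '.' pass, move down to (2,5)
Step 3: enter (2,5), '.' pass, move down to (3,5)
Step 4: enter (3,5), '.' pass, move down to (4,5)
Step 5: enter (4,5), '.' pass, move down to (5,5)
Step 6: enter (5,5), '.' pass, move down to (6,5)
Step 7: enter (6,5), '.' pass, move down to (7,5)
Step 8: enter (7,5), '.' pass, move down to (8,5)
Step 9: at (8,5) — EXIT via bottom edge, pos 5
Distinct cells visited: 8 (path length 8)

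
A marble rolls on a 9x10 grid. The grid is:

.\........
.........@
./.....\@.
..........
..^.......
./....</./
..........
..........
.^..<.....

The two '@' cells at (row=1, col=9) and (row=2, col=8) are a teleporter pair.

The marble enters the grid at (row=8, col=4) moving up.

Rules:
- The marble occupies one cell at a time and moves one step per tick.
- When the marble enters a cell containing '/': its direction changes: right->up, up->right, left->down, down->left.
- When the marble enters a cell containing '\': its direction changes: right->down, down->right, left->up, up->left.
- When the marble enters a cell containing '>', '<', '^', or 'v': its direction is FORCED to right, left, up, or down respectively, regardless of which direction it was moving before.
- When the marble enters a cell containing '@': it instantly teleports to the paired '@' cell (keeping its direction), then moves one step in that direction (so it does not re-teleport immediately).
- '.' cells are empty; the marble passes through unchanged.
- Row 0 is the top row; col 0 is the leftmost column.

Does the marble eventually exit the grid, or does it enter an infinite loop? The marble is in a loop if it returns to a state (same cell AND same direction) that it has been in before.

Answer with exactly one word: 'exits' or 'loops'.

Answer: loops

Derivation:
Step 1: enter (8,4), '<' forces up->left, move left to (8,3)
Step 2: enter (8,3), '.' pass, move left to (8,2)
Step 3: enter (8,2), '.' pass, move left to (8,1)
Step 4: enter (8,1), '^' forces left->up, move up to (7,1)
Step 5: enter (7,1), '.' pass, move up to (6,1)
Step 6: enter (6,1), '.' pass, move up to (5,1)
Step 7: enter (5,1), '/' deflects up->right, move right to (5,2)
Step 8: enter (5,2), '.' pass, move right to (5,3)
Step 9: enter (5,3), '.' pass, move right to (5,4)
Step 10: enter (5,4), '.' pass, move right to (5,5)
Step 11: enter (5,5), '.' pass, move right to (5,6)
Step 12: enter (5,6), '<' forces right->left, move left to (5,5)
Step 13: enter (5,5), '.' pass, move left to (5,4)
Step 14: enter (5,4), '.' pass, move left to (5,3)
Step 15: enter (5,3), '.' pass, move left to (5,2)
Step 16: enter (5,2), '.' pass, move left to (5,1)
Step 17: enter (5,1), '/' deflects left->down, move down to (6,1)
Step 18: enter (6,1), '.' pass, move down to (7,1)
Step 19: enter (7,1), '.' pass, move down to (8,1)
Step 20: enter (8,1), '^' forces down->up, move up to (7,1)
Step 21: at (7,1) dir=up — LOOP DETECTED (seen before)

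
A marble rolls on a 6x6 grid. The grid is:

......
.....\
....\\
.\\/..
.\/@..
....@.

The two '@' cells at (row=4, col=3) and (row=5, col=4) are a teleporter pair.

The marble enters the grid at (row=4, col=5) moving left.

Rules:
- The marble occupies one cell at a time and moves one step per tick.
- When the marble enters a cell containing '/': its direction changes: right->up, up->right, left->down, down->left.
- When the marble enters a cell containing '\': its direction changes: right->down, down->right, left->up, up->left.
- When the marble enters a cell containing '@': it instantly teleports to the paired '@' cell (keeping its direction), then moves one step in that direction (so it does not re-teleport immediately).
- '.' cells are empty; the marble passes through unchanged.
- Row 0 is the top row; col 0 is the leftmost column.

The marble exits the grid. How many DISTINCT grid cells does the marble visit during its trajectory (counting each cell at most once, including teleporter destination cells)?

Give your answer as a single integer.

Answer: 8

Derivation:
Step 1: enter (4,5), '.' pass, move left to (4,4)
Step 2: enter (4,4), '.' pass, move left to (4,3)
Step 3: enter (4,3), '@' teleport (4,3)->(5,4), also enter (5,4), move left to (5,3)
Step 4: enter (5,3), '.' pass, move left to (5,2)
Step 5: enter (5,2), '.' pass, move left to (5,1)
Step 6: enter (5,1), '.' pass, move left to (5,0)
Step 7: enter (5,0), '.' pass, move left to (5,-1)
Step 8: at (5,-1) — EXIT via left edge, pos 5
Distinct cells visited: 8 (path length 8)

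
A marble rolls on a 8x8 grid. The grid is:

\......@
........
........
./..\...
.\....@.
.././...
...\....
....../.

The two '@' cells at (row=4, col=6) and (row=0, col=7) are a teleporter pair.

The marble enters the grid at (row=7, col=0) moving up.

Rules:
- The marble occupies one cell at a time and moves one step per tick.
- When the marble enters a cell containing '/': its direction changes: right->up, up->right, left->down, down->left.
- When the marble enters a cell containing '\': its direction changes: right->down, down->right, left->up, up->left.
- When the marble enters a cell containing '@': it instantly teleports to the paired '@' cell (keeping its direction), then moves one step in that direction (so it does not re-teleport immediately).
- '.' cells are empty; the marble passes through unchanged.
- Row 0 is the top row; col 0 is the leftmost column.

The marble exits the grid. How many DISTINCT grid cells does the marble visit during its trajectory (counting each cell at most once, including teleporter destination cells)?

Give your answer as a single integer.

Step 1: enter (7,0), '.' pass, move up to (6,0)
Step 2: enter (6,0), '.' pass, move up to (5,0)
Step 3: enter (5,0), '.' pass, move up to (4,0)
Step 4: enter (4,0), '.' pass, move up to (3,0)
Step 5: enter (3,0), '.' pass, move up to (2,0)
Step 6: enter (2,0), '.' pass, move up to (1,0)
Step 7: enter (1,0), '.' pass, move up to (0,0)
Step 8: enter (0,0), '\' deflects up->left, move left to (0,-1)
Step 9: at (0,-1) — EXIT via left edge, pos 0
Distinct cells visited: 8 (path length 8)

Answer: 8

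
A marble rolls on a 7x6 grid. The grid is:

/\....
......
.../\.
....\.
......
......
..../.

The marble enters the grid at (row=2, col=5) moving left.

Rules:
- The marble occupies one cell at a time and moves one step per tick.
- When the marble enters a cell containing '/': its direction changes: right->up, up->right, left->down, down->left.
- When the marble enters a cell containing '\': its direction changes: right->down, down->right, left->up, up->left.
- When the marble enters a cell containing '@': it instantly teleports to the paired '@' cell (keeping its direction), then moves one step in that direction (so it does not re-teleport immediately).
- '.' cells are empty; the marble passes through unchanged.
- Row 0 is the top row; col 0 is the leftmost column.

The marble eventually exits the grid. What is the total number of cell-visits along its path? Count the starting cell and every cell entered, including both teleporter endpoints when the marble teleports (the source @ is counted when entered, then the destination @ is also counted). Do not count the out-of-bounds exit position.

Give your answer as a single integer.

Step 1: enter (2,5), '.' pass, move left to (2,4)
Step 2: enter (2,4), '\' deflects left->up, move up to (1,4)
Step 3: enter (1,4), '.' pass, move up to (0,4)
Step 4: enter (0,4), '.' pass, move up to (-1,4)
Step 5: at (-1,4) — EXIT via top edge, pos 4
Path length (cell visits): 4

Answer: 4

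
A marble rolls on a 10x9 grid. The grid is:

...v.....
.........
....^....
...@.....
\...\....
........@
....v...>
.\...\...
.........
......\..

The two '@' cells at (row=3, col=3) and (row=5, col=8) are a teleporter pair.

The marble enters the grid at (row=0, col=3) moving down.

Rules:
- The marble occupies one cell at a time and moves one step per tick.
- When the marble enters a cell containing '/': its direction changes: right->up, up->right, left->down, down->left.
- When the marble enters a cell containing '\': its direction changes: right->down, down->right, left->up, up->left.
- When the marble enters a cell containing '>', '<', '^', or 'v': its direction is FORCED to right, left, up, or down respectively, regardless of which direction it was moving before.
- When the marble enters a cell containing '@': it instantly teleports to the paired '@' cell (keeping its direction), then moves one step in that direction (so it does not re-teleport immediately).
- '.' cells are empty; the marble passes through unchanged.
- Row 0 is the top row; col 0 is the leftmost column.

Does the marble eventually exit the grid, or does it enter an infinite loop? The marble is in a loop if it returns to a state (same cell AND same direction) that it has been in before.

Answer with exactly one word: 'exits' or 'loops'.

Answer: exits

Derivation:
Step 1: enter (0,3), 'v' forces down->down, move down to (1,3)
Step 2: enter (1,3), '.' pass, move down to (2,3)
Step 3: enter (2,3), '.' pass, move down to (3,3)
Step 4: enter (3,3), '@' teleport (3,3)->(5,8), also enter (5,8), move down to (6,8)
Step 5: enter (6,8), '>' forces down->right, move right to (6,9)
Step 6: at (6,9) — EXIT via right edge, pos 6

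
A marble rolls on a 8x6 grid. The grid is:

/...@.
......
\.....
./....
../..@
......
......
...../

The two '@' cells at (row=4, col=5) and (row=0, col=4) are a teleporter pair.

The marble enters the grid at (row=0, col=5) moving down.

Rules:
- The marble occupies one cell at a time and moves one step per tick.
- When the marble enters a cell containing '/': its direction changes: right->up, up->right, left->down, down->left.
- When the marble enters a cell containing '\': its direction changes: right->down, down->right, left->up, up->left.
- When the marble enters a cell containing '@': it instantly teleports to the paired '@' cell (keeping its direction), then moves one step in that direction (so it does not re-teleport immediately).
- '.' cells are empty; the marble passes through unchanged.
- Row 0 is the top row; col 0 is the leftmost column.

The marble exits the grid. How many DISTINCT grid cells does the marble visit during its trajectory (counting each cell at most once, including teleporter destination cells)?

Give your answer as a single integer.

Step 1: enter (0,5), '.' pass, move down to (1,5)
Step 2: enter (1,5), '.' pass, move down to (2,5)
Step 3: enter (2,5), '.' pass, move down to (3,5)
Step 4: enter (3,5), '.' pass, move down to (4,5)
Step 5: enter (4,5), '@' teleport (4,5)->(0,4), also enter (0,4), move down to (1,4)
Step 6: enter (1,4), '.' pass, move down to (2,4)
Step 7: enter (2,4), '.' pass, move down to (3,4)
Step 8: enter (3,4), '.' pass, move down to (4,4)
Step 9: enter (4,4), '.' pass, move down to (5,4)
Step 10: enter (5,4), '.' pass, move down to (6,4)
Step 11: enter (6,4), '.' pass, move down to (7,4)
Step 12: enter (7,4), '.' pass, move down to (8,4)
Step 13: at (8,4) — EXIT via bottom edge, pos 4
Distinct cells visited: 13 (path length 13)

Answer: 13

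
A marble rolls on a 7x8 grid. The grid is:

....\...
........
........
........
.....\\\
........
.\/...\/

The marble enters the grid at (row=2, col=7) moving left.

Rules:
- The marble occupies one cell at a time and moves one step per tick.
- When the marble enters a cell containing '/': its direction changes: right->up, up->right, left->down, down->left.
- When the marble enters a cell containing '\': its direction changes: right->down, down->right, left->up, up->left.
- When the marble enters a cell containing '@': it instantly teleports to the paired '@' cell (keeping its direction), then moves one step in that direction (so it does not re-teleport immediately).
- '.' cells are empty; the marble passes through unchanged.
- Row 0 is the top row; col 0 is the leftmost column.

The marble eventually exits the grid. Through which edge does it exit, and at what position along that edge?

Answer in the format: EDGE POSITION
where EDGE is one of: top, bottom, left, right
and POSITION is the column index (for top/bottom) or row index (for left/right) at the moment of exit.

Answer: left 2

Derivation:
Step 1: enter (2,7), '.' pass, move left to (2,6)
Step 2: enter (2,6), '.' pass, move left to (2,5)
Step 3: enter (2,5), '.' pass, move left to (2,4)
Step 4: enter (2,4), '.' pass, move left to (2,3)
Step 5: enter (2,3), '.' pass, move left to (2,2)
Step 6: enter (2,2), '.' pass, move left to (2,1)
Step 7: enter (2,1), '.' pass, move left to (2,0)
Step 8: enter (2,0), '.' pass, move left to (2,-1)
Step 9: at (2,-1) — EXIT via left edge, pos 2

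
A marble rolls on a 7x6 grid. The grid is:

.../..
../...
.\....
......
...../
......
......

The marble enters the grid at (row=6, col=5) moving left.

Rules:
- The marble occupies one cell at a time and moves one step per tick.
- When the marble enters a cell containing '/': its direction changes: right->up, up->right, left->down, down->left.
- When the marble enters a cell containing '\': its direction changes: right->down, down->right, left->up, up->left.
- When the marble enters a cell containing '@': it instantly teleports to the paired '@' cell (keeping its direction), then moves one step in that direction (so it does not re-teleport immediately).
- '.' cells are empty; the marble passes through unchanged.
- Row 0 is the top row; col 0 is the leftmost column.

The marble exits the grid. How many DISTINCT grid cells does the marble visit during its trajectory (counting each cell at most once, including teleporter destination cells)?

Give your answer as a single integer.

Answer: 6

Derivation:
Step 1: enter (6,5), '.' pass, move left to (6,4)
Step 2: enter (6,4), '.' pass, move left to (6,3)
Step 3: enter (6,3), '.' pass, move left to (6,2)
Step 4: enter (6,2), '.' pass, move left to (6,1)
Step 5: enter (6,1), '.' pass, move left to (6,0)
Step 6: enter (6,0), '.' pass, move left to (6,-1)
Step 7: at (6,-1) — EXIT via left edge, pos 6
Distinct cells visited: 6 (path length 6)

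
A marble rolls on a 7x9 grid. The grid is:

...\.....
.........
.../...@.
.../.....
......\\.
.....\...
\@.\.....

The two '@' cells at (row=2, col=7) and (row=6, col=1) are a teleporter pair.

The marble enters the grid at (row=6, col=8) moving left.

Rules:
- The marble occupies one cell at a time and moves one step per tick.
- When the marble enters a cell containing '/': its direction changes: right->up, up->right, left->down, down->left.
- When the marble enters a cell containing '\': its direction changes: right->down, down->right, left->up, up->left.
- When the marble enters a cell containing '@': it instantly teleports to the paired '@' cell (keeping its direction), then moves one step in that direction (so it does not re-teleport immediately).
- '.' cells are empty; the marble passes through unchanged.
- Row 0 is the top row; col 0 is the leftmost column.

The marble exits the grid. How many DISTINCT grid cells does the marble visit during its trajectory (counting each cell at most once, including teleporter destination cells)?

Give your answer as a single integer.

Answer: 14

Derivation:
Step 1: enter (6,8), '.' pass, move left to (6,7)
Step 2: enter (6,7), '.' pass, move left to (6,6)
Step 3: enter (6,6), '.' pass, move left to (6,5)
Step 4: enter (6,5), '.' pass, move left to (6,4)
Step 5: enter (6,4), '.' pass, move left to (6,3)
Step 6: enter (6,3), '\' deflects left->up, move up to (5,3)
Step 7: enter (5,3), '.' pass, move up to (4,3)
Step 8: enter (4,3), '.' pass, move up to (3,3)
Step 9: enter (3,3), '/' deflects up->right, move right to (3,4)
Step 10: enter (3,4), '.' pass, move right to (3,5)
Step 11: enter (3,5), '.' pass, move right to (3,6)
Step 12: enter (3,6), '.' pass, move right to (3,7)
Step 13: enter (3,7), '.' pass, move right to (3,8)
Step 14: enter (3,8), '.' pass, move right to (3,9)
Step 15: at (3,9) — EXIT via right edge, pos 3
Distinct cells visited: 14 (path length 14)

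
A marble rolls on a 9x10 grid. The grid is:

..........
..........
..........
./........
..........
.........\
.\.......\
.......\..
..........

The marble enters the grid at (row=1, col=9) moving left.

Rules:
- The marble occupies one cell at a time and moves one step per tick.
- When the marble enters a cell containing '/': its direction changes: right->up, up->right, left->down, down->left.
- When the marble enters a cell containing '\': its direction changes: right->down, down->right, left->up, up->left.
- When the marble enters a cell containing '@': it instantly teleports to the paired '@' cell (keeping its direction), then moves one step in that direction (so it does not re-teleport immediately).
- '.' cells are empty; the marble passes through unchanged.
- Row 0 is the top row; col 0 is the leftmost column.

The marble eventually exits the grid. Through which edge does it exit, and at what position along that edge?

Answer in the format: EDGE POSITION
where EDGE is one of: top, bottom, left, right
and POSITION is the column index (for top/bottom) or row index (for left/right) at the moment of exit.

Answer: left 1

Derivation:
Step 1: enter (1,9), '.' pass, move left to (1,8)
Step 2: enter (1,8), '.' pass, move left to (1,7)
Step 3: enter (1,7), '.' pass, move left to (1,6)
Step 4: enter (1,6), '.' pass, move left to (1,5)
Step 5: enter (1,5), '.' pass, move left to (1,4)
Step 6: enter (1,4), '.' pass, move left to (1,3)
Step 7: enter (1,3), '.' pass, move left to (1,2)
Step 8: enter (1,2), '.' pass, move left to (1,1)
Step 9: enter (1,1), '.' pass, move left to (1,0)
Step 10: enter (1,0), '.' pass, move left to (1,-1)
Step 11: at (1,-1) — EXIT via left edge, pos 1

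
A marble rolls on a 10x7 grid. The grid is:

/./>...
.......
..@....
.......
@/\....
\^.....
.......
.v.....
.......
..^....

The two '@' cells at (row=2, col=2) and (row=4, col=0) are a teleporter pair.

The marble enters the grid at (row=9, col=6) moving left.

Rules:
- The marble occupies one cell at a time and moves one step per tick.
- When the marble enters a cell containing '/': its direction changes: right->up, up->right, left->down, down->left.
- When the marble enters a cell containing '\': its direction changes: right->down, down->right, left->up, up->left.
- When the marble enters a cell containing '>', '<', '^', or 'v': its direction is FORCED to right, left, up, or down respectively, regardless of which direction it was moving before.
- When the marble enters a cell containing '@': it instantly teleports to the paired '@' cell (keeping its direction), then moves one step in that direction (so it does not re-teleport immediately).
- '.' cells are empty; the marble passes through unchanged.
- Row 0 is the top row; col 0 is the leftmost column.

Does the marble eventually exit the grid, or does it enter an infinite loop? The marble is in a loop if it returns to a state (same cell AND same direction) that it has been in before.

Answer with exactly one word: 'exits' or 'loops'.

Step 1: enter (9,6), '.' pass, move left to (9,5)
Step 2: enter (9,5), '.' pass, move left to (9,4)
Step 3: enter (9,4), '.' pass, move left to (9,3)
Step 4: enter (9,3), '.' pass, move left to (9,2)
Step 5: enter (9,2), '^' forces left->up, move up to (8,2)
Step 6: enter (8,2), '.' pass, move up to (7,2)
Step 7: enter (7,2), '.' pass, move up to (6,2)
Step 8: enter (6,2), '.' pass, move up to (5,2)
Step 9: enter (5,2), '.' pass, move up to (4,2)
Step 10: enter (4,2), '\' deflects up->left, move left to (4,1)
Step 11: enter (4,1), '/' deflects left->down, move down to (5,1)
Step 12: enter (5,1), '^' forces down->up, move up to (4,1)
Step 13: enter (4,1), '/' deflects up->right, move right to (4,2)
Step 14: enter (4,2), '\' deflects right->down, move down to (5,2)
Step 15: enter (5,2), '.' pass, move down to (6,2)
Step 16: enter (6,2), '.' pass, move down to (7,2)
Step 17: enter (7,2), '.' pass, move down to (8,2)
Step 18: enter (8,2), '.' pass, move down to (9,2)
Step 19: enter (9,2), '^' forces down->up, move up to (8,2)
Step 20: at (8,2) dir=up — LOOP DETECTED (seen before)

Answer: loops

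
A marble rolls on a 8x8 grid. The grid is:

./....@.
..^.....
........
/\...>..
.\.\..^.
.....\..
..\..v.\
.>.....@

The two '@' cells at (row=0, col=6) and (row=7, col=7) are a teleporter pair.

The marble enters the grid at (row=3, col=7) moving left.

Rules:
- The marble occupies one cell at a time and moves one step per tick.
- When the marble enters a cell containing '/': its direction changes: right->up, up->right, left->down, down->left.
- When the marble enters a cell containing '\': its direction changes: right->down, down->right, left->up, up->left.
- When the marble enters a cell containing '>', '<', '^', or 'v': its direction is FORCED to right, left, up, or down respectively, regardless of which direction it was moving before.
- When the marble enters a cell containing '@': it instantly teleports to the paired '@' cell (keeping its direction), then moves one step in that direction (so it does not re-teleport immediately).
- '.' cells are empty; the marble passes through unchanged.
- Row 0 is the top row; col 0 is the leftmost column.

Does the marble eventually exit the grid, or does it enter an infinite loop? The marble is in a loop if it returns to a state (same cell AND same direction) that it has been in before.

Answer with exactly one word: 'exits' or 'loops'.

Step 1: enter (3,7), '.' pass, move left to (3,6)
Step 2: enter (3,6), '.' pass, move left to (3,5)
Step 3: enter (3,5), '>' forces left->right, move right to (3,6)
Step 4: enter (3,6), '.' pass, move right to (3,7)
Step 5: enter (3,7), '.' pass, move right to (3,8)
Step 6: at (3,8) — EXIT via right edge, pos 3

Answer: exits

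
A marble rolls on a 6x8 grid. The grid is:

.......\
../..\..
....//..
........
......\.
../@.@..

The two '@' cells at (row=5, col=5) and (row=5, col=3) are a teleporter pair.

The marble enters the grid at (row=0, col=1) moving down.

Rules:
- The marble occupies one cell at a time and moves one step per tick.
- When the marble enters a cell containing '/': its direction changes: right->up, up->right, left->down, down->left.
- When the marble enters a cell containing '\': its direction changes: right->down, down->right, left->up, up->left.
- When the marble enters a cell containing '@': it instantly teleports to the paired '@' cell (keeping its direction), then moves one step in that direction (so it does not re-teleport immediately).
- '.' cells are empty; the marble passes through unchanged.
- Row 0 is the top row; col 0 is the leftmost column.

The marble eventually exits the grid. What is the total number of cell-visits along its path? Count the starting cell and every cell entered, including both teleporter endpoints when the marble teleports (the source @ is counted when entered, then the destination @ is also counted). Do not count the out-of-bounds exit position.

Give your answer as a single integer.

Answer: 6

Derivation:
Step 1: enter (0,1), '.' pass, move down to (1,1)
Step 2: enter (1,1), '.' pass, move down to (2,1)
Step 3: enter (2,1), '.' pass, move down to (3,1)
Step 4: enter (3,1), '.' pass, move down to (4,1)
Step 5: enter (4,1), '.' pass, move down to (5,1)
Step 6: enter (5,1), '.' pass, move down to (6,1)
Step 7: at (6,1) — EXIT via bottom edge, pos 1
Path length (cell visits): 6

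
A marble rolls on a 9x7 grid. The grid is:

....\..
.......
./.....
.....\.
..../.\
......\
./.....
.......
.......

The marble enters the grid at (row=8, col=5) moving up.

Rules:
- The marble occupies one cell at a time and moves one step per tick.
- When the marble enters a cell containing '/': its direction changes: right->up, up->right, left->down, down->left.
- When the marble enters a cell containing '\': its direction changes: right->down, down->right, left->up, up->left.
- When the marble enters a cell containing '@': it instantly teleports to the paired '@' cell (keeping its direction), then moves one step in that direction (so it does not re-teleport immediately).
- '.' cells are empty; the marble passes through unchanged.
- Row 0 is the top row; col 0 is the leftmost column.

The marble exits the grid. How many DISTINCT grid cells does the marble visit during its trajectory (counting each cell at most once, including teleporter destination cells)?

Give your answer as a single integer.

Step 1: enter (8,5), '.' pass, move up to (7,5)
Step 2: enter (7,5), '.' pass, move up to (6,5)
Step 3: enter (6,5), '.' pass, move up to (5,5)
Step 4: enter (5,5), '.' pass, move up to (4,5)
Step 5: enter (4,5), '.' pass, move up to (3,5)
Step 6: enter (3,5), '\' deflects up->left, move left to (3,4)
Step 7: enter (3,4), '.' pass, move left to (3,3)
Step 8: enter (3,3), '.' pass, move left to (3,2)
Step 9: enter (3,2), '.' pass, move left to (3,1)
Step 10: enter (3,1), '.' pass, move left to (3,0)
Step 11: enter (3,0), '.' pass, move left to (3,-1)
Step 12: at (3,-1) — EXIT via left edge, pos 3
Distinct cells visited: 11 (path length 11)

Answer: 11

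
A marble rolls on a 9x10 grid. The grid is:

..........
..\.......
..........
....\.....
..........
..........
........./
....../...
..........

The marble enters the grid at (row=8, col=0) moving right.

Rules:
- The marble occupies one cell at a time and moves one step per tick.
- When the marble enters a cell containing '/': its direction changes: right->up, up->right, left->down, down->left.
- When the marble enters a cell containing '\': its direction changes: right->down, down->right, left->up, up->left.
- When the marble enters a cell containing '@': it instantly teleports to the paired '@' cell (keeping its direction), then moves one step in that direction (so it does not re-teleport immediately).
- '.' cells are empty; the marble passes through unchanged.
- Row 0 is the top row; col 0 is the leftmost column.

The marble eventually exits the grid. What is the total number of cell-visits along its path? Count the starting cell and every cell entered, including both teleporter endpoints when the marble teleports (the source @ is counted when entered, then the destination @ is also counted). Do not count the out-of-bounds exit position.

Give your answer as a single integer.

Answer: 10

Derivation:
Step 1: enter (8,0), '.' pass, move right to (8,1)
Step 2: enter (8,1), '.' pass, move right to (8,2)
Step 3: enter (8,2), '.' pass, move right to (8,3)
Step 4: enter (8,3), '.' pass, move right to (8,4)
Step 5: enter (8,4), '.' pass, move right to (8,5)
Step 6: enter (8,5), '.' pass, move right to (8,6)
Step 7: enter (8,6), '.' pass, move right to (8,7)
Step 8: enter (8,7), '.' pass, move right to (8,8)
Step 9: enter (8,8), '.' pass, move right to (8,9)
Step 10: enter (8,9), '.' pass, move right to (8,10)
Step 11: at (8,10) — EXIT via right edge, pos 8
Path length (cell visits): 10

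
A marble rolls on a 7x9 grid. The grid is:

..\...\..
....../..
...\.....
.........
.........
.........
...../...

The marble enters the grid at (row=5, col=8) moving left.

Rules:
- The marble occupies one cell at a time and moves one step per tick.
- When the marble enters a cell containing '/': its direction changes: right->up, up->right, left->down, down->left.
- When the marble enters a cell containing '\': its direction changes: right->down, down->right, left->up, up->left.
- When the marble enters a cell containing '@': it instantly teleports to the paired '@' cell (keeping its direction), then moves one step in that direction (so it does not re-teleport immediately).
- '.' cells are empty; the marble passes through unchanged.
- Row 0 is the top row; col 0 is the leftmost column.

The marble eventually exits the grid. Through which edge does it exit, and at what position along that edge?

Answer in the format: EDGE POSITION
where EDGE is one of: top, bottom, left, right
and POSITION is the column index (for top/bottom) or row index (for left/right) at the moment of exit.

Answer: left 5

Derivation:
Step 1: enter (5,8), '.' pass, move left to (5,7)
Step 2: enter (5,7), '.' pass, move left to (5,6)
Step 3: enter (5,6), '.' pass, move left to (5,5)
Step 4: enter (5,5), '.' pass, move left to (5,4)
Step 5: enter (5,4), '.' pass, move left to (5,3)
Step 6: enter (5,3), '.' pass, move left to (5,2)
Step 7: enter (5,2), '.' pass, move left to (5,1)
Step 8: enter (5,1), '.' pass, move left to (5,0)
Step 9: enter (5,0), '.' pass, move left to (5,-1)
Step 10: at (5,-1) — EXIT via left edge, pos 5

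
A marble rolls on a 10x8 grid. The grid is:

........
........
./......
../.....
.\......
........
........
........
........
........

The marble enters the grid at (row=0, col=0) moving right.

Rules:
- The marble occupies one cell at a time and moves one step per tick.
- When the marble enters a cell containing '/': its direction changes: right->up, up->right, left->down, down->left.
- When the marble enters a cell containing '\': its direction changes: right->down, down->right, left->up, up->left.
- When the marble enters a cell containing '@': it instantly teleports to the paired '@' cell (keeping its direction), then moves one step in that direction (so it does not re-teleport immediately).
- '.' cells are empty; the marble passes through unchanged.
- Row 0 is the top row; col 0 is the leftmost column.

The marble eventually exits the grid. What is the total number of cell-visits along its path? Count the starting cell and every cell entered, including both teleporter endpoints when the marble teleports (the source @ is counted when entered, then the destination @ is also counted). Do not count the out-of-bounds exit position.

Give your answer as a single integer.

Step 1: enter (0,0), '.' pass, move right to (0,1)
Step 2: enter (0,1), '.' pass, move right to (0,2)
Step 3: enter (0,2), '.' pass, move right to (0,3)
Step 4: enter (0,3), '.' pass, move right to (0,4)
Step 5: enter (0,4), '.' pass, move right to (0,5)
Step 6: enter (0,5), '.' pass, move right to (0,6)
Step 7: enter (0,6), '.' pass, move right to (0,7)
Step 8: enter (0,7), '.' pass, move right to (0,8)
Step 9: at (0,8) — EXIT via right edge, pos 0
Path length (cell visits): 8

Answer: 8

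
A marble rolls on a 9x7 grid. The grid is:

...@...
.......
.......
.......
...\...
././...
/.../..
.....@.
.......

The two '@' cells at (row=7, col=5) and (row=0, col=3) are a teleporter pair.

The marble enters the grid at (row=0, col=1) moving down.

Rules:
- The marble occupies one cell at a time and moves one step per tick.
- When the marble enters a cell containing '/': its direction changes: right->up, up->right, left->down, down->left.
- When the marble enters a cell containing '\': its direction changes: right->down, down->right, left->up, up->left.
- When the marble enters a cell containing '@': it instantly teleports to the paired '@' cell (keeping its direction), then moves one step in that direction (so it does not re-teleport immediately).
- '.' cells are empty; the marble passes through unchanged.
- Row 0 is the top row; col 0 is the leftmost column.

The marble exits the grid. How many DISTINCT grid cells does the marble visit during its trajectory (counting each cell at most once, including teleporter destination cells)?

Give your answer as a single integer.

Step 1: enter (0,1), '.' pass, move down to (1,1)
Step 2: enter (1,1), '.' pass, move down to (2,1)
Step 3: enter (2,1), '.' pass, move down to (3,1)
Step 4: enter (3,1), '.' pass, move down to (4,1)
Step 5: enter (4,1), '.' pass, move down to (5,1)
Step 6: enter (5,1), '/' deflects down->left, move left to (5,0)
Step 7: enter (5,0), '.' pass, move left to (5,-1)
Step 8: at (5,-1) — EXIT via left edge, pos 5
Distinct cells visited: 7 (path length 7)

Answer: 7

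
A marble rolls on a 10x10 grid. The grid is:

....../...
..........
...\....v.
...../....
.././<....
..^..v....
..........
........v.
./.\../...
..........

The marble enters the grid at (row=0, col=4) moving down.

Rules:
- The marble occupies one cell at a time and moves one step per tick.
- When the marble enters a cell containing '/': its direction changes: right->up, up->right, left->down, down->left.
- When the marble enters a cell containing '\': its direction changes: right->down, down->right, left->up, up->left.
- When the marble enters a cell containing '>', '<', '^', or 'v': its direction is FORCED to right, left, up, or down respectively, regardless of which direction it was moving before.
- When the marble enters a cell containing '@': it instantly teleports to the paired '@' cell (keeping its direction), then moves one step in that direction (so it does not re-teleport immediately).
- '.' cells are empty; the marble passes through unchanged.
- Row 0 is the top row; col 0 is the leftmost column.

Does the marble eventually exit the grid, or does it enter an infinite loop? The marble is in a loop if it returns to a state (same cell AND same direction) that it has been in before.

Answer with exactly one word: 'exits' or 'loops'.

Step 1: enter (0,4), '.' pass, move down to (1,4)
Step 2: enter (1,4), '.' pass, move down to (2,4)
Step 3: enter (2,4), '.' pass, move down to (3,4)
Step 4: enter (3,4), '.' pass, move down to (4,4)
Step 5: enter (4,4), '/' deflects down->left, move left to (4,3)
Step 6: enter (4,3), '.' pass, move left to (4,2)
Step 7: enter (4,2), '/' deflects left->down, move down to (5,2)
Step 8: enter (5,2), '^' forces down->up, move up to (4,2)
Step 9: enter (4,2), '/' deflects up->right, move right to (4,3)
Step 10: enter (4,3), '.' pass, move right to (4,4)
Step 11: enter (4,4), '/' deflects right->up, move up to (3,4)
Step 12: enter (3,4), '.' pass, move up to (2,4)
Step 13: enter (2,4), '.' pass, move up to (1,4)
Step 14: enter (1,4), '.' pass, move up to (0,4)
Step 15: enter (0,4), '.' pass, move up to (-1,4)
Step 16: at (-1,4) — EXIT via top edge, pos 4

Answer: exits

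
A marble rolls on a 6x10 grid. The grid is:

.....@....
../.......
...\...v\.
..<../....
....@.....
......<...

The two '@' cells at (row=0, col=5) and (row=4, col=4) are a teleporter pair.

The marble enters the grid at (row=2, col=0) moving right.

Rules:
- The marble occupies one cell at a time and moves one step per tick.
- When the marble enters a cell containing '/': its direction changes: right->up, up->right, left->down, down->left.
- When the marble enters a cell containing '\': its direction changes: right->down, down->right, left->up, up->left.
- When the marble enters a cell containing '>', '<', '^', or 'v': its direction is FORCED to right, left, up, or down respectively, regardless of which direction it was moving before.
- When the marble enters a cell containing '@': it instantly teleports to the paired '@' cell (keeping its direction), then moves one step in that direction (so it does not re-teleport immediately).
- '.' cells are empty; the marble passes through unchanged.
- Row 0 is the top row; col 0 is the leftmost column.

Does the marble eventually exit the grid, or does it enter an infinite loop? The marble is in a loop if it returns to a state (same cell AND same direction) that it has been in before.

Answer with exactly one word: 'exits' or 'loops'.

Answer: exits

Derivation:
Step 1: enter (2,0), '.' pass, move right to (2,1)
Step 2: enter (2,1), '.' pass, move right to (2,2)
Step 3: enter (2,2), '.' pass, move right to (2,3)
Step 4: enter (2,3), '\' deflects right->down, move down to (3,3)
Step 5: enter (3,3), '.' pass, move down to (4,3)
Step 6: enter (4,3), '.' pass, move down to (5,3)
Step 7: enter (5,3), '.' pass, move down to (6,3)
Step 8: at (6,3) — EXIT via bottom edge, pos 3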